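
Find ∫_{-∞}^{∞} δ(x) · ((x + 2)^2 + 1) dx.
5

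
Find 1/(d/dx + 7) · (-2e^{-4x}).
- \frac{2 e^{- 4 x}}{3}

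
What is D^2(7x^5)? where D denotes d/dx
140 x^{3}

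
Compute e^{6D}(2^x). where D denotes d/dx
2^{x + 6}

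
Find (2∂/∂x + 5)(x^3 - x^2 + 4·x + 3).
5 x^{3} + x^{2} + 16 x + 23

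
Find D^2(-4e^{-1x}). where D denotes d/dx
- 4 e^{- x}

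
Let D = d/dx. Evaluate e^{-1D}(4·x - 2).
4 x - 6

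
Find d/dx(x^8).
8 x^{7}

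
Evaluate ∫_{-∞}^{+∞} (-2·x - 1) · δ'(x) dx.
2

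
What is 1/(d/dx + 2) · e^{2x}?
\frac{e^{2 x}}{4}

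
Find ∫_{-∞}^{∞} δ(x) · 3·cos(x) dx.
3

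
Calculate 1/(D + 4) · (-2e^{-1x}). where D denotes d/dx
- \frac{2 e^{- x}}{3}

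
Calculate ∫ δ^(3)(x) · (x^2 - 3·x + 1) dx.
0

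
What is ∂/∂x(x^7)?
7 x^{6}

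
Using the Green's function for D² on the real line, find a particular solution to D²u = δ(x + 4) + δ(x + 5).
\frac{|x + 4|}{2} + \frac{|x + 5|}{2}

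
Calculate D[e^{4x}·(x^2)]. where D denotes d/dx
2 x \left(2 x + 1\right) e^{4 x}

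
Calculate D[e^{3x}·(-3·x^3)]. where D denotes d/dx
9 x^{2} \left(- x - 1\right) e^{3 x}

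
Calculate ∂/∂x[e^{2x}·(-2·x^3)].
x^{2} \left(- 4 x - 6\right) e^{2 x}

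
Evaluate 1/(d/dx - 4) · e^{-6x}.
- \frac{e^{- 6 x}}{10}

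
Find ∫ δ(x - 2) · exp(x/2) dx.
e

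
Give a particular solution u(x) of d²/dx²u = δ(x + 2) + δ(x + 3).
\frac{|x + 2|}{2} + \frac{|x + 3|}{2}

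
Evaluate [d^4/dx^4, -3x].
-12\frac{d^{3}}{dx^{3}}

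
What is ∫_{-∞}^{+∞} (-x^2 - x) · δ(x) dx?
0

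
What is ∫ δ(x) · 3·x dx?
0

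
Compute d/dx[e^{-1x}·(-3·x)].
3 \left(x - 1\right) e^{- x}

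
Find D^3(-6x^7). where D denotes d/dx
- 1260 x^{4}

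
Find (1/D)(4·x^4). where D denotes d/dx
\frac{4 x^{5}}{5}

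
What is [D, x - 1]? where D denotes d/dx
1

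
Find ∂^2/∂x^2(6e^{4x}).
96 e^{4 x}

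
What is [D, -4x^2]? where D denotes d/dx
- 8 x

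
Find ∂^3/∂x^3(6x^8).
2016 x^{5}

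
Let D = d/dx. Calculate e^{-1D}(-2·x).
2 - 2 x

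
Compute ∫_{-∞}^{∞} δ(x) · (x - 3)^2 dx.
9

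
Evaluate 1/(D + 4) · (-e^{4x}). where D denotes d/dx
- \frac{e^{4 x}}{8}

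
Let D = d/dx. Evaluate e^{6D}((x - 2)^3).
x^{3} + 12 x^{2} + 48 x + 64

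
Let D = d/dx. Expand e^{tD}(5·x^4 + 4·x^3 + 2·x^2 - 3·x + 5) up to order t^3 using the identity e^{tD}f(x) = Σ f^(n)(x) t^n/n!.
t^{3} \left(20 x + 4\right) + t^{2} \left(30 x^{2} + 12 x + 2\right) + t \left(20 x^{3} + 12 x^{2} + 4 x - 3\right) + 5 x^{4} + 4 x^{3} + 2 x^{2} - 3 x + 5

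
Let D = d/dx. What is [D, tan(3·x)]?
\frac{3}{\cos^{2}{\left(3 x \right)}}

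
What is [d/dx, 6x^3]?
18 x^{2}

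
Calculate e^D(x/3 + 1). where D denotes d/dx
\frac{x}{3} + \frac{4}{3}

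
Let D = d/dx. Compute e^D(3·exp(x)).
3 e^{x + 1}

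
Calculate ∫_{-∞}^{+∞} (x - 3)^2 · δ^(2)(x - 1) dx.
2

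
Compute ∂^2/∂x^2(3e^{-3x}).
27 e^{- 3 x}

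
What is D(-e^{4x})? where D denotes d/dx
- 4 e^{4 x}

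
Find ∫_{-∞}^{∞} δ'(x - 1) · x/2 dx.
- \frac{1}{2}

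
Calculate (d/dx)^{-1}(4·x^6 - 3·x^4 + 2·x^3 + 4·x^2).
\frac{4 x^{7}}{7} - \frac{3 x^{5}}{5} + \frac{x^{4}}{2} + \frac{4 x^{3}}{3}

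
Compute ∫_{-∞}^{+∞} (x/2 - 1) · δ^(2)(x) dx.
0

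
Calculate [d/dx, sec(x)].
\tan{\left(x \right)} \sec{\left(x \right)}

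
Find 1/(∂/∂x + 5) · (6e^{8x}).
\frac{6 e^{8 x}}{13}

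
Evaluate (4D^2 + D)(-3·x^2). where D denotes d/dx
- 6 x - 24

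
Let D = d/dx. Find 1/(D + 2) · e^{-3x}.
- e^{- 3 x}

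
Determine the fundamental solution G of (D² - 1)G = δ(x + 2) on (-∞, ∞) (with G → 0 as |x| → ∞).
-\frac{e^{-|x + 2|}}{2}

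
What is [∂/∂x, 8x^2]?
16 x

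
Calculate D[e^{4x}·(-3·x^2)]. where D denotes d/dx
6 x \left(- 2 x - 1\right) e^{4 x}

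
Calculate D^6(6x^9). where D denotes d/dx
362880 x^{3}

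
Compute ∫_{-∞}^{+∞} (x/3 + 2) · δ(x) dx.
2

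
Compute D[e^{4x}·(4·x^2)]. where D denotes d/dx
8 x \left(2 x + 1\right) e^{4 x}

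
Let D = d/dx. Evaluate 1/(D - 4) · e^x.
- \frac{e^{x}}{3}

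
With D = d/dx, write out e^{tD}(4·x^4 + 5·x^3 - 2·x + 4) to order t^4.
4 t^{4} + t^{3} \left(16 x + 5\right) + 3 t^{2} x \left(8 x + 5\right) + t \left(16 x^{3} + 15 x^{2} - 2\right) + 4 x^{4} + 5 x^{3} - 2 x + 4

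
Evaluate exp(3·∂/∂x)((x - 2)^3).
x^{3} + 3 x^{2} + 3 x + 1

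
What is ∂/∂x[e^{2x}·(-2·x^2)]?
4 x \left(- x - 1\right) e^{2 x}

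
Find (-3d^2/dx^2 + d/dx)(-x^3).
3 x \left(6 - x\right)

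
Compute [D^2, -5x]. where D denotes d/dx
-10D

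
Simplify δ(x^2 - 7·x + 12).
\frac{\delta(x - 4) + \delta(x - 3)}{1}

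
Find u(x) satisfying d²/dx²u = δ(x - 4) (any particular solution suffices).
\frac{|x - 4|}{2}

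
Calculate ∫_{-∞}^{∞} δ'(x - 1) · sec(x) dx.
- \tan{\left(1 \right)} \sec{\left(1 \right)}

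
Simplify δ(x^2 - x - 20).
\frac{\delta(x + 4) + \delta(x - 5)}{9}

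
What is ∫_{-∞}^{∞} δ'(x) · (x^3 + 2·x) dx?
-2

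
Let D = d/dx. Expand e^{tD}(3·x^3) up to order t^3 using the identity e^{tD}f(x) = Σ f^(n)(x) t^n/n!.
3 t^{3} + 9 t^{2} x + 9 t x^{2} + 3 x^{3}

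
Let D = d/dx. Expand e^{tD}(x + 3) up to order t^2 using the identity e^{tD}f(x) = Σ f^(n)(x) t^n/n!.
t + x + 3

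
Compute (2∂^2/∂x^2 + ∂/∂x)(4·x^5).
20 x^{3} \left(x + 8\right)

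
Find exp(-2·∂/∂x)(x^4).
x^{4} - 8 x^{3} + 24 x^{2} - 32 x + 16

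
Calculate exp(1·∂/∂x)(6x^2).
6 x^{2} + 12 x + 6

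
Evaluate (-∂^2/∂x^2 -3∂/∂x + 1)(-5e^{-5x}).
45 e^{- 5 x}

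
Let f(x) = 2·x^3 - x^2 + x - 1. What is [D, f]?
6 x^{2} - 2 x + 1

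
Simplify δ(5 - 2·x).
\frac{\delta(x - 5/2)}{2}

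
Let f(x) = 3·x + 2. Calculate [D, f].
3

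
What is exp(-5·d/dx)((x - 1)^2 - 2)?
x^{2} - 12 x + 34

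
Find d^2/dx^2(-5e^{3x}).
- 45 e^{3 x}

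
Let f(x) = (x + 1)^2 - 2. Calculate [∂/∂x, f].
2 x + 2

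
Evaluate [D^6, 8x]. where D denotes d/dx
48D^{5}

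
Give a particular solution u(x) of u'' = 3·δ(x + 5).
\frac{3|x + 5|}{2}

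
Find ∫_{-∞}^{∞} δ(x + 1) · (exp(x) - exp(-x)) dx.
- 2 \sinh{\left(1 \right)}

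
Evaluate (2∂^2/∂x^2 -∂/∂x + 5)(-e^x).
- 6 e^{x}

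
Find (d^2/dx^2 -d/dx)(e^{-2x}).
6 e^{- 2 x}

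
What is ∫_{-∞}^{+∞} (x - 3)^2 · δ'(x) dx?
6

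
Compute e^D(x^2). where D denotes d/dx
x^{2} + 2 x + 1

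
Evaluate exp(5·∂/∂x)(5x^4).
5 x^{4} + 100 x^{3} + 750 x^{2} + 2500 x + 3125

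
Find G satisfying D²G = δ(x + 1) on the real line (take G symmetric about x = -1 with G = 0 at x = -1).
\frac{|x + 1|}{2}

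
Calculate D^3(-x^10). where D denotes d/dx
- 720 x^{7}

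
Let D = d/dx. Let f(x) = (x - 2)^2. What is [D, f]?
2 x - 4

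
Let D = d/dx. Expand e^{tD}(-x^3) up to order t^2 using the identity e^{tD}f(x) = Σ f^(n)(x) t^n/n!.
x \left(- 3 t^{2} - 3 t x - x^{2}\right)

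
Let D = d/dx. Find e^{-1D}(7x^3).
7 x^{3} - 21 x^{2} + 21 x - 7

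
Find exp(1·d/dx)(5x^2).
5 x^{2} + 10 x + 5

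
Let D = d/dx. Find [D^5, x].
5D^{4}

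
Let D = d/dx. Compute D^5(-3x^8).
- 20160 x^{3}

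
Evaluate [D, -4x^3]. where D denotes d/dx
- 12 x^{2}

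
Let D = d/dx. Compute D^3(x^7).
210 x^{4}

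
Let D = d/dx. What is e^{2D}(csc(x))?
\csc{\left(x + 2 \right)}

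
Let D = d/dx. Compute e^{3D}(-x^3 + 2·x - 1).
- x^{3} - 9 x^{2} - 25 x - 22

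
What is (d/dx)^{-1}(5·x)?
\frac{5 x^{2}}{2}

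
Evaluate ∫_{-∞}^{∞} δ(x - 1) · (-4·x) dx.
-4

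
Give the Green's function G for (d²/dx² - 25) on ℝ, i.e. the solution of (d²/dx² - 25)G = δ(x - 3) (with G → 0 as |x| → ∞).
-\frac{e^{-5|x - 3|}}{10}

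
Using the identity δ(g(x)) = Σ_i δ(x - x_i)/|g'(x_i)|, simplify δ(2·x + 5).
\frac{\delta(x + 5/2)}{2}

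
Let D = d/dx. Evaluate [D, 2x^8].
16 x^{7}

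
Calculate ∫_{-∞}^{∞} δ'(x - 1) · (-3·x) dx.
3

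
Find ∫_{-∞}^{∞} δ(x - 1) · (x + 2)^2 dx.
9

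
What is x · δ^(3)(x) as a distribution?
-3\delta^{(2)}(x)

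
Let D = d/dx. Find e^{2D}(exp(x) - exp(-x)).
2 \sinh{\left(x + 2 \right)}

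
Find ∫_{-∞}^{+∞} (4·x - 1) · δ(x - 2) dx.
7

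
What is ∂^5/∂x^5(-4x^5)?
-480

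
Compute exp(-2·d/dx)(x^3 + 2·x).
x^{3} - 6 x^{2} + 14 x - 12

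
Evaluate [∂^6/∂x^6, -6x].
-36\frac{d^{5}}{dx^{5}}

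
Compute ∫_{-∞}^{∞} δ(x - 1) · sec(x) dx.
\sec{\left(1 \right)}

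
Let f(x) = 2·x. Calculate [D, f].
2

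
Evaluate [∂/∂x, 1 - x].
-1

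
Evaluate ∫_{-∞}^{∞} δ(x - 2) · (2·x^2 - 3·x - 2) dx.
0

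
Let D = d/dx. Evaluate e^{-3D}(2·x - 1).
2 x - 7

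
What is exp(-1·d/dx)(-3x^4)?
- 3 x^{4} + 12 x^{3} - 18 x^{2} + 12 x - 3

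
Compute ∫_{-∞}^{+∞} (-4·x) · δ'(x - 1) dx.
4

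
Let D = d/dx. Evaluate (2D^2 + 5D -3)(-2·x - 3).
6 x - 1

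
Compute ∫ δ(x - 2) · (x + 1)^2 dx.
9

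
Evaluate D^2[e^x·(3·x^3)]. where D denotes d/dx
3 x \left(x^{2} + 6 x + 6\right) e^{x}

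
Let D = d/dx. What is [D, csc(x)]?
- \cot{\left(x \right)} \csc{\left(x \right)}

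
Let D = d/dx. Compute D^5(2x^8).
13440 x^{3}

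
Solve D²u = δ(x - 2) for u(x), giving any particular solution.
\frac{|x - 2|}{2}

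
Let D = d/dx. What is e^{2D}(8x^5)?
8 x^{5} + 80 x^{4} + 320 x^{3} + 640 x^{2} + 640 x + 256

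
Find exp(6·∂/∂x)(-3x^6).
- 3 x^{6} - 108 x^{5} - 1620 x^{4} - 12960 x^{3} - 58320 x^{2} - 139968 x - 139968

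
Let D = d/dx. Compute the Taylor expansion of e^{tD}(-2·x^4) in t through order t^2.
2 x^{2} \left(- 6 t^{2} - 4 t x - x^{2}\right)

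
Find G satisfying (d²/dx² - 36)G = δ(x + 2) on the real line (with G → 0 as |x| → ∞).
-\frac{e^{-6|x + 2|}}{12}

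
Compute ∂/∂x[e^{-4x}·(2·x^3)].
x^{2} \left(6 - 8 x\right) e^{- 4 x}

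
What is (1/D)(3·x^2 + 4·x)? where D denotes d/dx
x^{3} + 2 x^{2}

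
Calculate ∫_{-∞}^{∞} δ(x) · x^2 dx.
0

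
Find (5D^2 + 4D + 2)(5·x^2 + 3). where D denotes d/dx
10 x^{2} + 40 x + 56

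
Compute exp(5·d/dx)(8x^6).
8 x^{6} + 240 x^{5} + 3000 x^{4} + 20000 x^{3} + 75000 x^{2} + 150000 x + 125000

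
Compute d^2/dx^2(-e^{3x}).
- 9 e^{3 x}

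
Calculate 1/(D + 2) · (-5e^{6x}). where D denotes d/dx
- \frac{5 e^{6 x}}{8}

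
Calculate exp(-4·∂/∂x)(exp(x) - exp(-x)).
- e^{4 - x} + e^{x - 4}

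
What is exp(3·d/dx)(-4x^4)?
- 4 x^{4} - 48 x^{3} - 216 x^{2} - 432 x - 324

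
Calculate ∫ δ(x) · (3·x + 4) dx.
4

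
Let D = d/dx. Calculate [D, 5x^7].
35 x^{6}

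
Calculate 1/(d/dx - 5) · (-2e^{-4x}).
\frac{2 e^{- 4 x}}{9}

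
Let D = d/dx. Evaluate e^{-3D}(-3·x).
9 - 3 x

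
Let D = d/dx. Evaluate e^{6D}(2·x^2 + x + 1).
2 x^{2} + 25 x + 79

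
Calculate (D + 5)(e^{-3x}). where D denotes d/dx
2 e^{- 3 x}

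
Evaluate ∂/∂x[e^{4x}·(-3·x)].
\left(- 12 x - 3\right) e^{4 x}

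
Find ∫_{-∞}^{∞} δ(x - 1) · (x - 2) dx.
-1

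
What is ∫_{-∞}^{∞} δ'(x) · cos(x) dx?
0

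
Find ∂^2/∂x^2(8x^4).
96 x^{2}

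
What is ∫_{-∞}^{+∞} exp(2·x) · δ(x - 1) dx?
e^{2}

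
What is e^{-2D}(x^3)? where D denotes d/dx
x^{3} - 6 x^{2} + 12 x - 8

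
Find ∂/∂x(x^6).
6 x^{5}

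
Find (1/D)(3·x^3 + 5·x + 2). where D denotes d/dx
\frac{3 x^{4}}{4} + \frac{5 x^{2}}{2} + 2 x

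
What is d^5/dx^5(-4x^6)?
- 2880 x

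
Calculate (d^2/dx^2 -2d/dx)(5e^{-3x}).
75 e^{- 3 x}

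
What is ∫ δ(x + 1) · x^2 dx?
1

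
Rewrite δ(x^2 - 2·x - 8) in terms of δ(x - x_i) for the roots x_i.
\frac{\delta(x + 2) + \delta(x - 4)}{6}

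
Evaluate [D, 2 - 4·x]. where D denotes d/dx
-4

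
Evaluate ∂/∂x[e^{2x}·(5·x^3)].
x^{2} \left(10 x + 15\right) e^{2 x}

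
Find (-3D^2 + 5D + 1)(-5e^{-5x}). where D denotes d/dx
495 e^{- 5 x}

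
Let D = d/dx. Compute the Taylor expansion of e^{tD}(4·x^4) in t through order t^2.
4 x^{2} \left(6 t^{2} + 4 t x + x^{2}\right)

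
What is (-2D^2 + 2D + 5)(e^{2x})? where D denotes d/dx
e^{2 x}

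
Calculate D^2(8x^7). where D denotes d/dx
336 x^{5}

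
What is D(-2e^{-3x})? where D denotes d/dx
6 e^{- 3 x}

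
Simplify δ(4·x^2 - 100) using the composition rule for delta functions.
\frac{\delta(x - 5) + \delta(x + 5)}{40}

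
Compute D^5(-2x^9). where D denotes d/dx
- 30240 x^{4}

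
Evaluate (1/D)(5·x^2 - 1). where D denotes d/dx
\frac{5 x^{3}}{3} - x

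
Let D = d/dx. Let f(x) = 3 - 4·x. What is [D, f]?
-4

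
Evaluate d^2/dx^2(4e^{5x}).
100 e^{5 x}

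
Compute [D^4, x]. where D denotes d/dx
4D^{3}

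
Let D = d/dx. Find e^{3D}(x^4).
x^{4} + 12 x^{3} + 54 x^{2} + 108 x + 81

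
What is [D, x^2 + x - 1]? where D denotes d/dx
2 x + 1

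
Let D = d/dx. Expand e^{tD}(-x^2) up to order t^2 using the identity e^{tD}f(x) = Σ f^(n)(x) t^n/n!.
- t^{2} - 2 t x - x^{2}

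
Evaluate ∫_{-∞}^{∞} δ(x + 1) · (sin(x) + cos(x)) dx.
- \sin{\left(1 \right)} + \cos{\left(1 \right)}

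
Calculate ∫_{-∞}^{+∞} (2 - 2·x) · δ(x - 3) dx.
-4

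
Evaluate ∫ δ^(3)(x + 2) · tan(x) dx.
- 6 \tan^{4}{\left(2 \right)} - 8 \tan^{2}{\left(2 \right)} - 2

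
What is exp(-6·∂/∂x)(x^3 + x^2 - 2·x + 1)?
x^{3} - 17 x^{2} + 94 x - 167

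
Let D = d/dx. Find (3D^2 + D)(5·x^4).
20 x^{2} \left(x + 9\right)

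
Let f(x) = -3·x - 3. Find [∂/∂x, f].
-3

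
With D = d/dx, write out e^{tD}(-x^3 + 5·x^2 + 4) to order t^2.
t^{2} \left(5 - 3 x\right) - t x \left(3 x - 10\right) - x^{3} + 5 x^{2} + 4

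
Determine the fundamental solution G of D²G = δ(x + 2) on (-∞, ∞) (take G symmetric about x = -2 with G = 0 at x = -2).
\frac{|x + 2|}{2}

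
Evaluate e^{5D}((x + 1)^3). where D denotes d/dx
x^{3} + 18 x^{2} + 108 x + 216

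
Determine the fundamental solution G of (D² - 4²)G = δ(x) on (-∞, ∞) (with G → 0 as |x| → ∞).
-\frac{e^{-4|x|}}{8}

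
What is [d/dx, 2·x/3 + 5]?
\frac{2}{3}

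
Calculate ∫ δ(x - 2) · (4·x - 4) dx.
4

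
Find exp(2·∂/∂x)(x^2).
x^{2} + 4 x + 4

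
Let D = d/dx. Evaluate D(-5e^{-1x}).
5 e^{- x}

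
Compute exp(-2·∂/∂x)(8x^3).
8 x^{3} - 48 x^{2} + 96 x - 64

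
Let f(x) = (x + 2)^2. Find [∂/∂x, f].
2 x + 4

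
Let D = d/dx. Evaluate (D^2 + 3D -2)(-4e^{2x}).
- 32 e^{2 x}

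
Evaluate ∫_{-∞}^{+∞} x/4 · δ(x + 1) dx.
- \frac{1}{4}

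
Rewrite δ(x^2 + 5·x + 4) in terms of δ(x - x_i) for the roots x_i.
\frac{\delta(x + 1) + \delta(x + 4)}{3}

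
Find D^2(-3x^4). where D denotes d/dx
- 36 x^{2}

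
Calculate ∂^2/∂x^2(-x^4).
- 12 x^{2}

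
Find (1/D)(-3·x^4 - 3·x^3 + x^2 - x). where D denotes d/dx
- \frac{3 x^{5}}{5} - \frac{3 x^{4}}{4} + \frac{x^{3}}{3} - \frac{x^{2}}{2}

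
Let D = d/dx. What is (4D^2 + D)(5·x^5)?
25 x^{3} \left(x + 16\right)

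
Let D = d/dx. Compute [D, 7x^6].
42 x^{5}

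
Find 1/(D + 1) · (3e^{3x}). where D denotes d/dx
\frac{3 e^{3 x}}{4}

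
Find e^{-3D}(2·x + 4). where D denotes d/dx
2 x - 2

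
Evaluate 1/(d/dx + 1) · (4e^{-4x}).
- \frac{4 e^{- 4 x}}{3}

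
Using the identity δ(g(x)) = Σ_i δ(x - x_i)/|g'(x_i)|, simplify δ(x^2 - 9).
\frac{\delta(x + 3) + \delta(x - 3)}{6}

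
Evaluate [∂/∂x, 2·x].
2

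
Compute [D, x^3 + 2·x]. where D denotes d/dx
3 x^{2} + 2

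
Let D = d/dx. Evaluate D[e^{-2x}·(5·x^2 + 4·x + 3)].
2 \left(- 5 x^{2} + x - 1\right) e^{- 2 x}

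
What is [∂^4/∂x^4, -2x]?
-8\frac{d^{3}}{dx^{3}}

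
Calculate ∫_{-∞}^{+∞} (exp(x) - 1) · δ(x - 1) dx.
-1 + e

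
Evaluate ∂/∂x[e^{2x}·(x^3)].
x^{2} \left(2 x + 3\right) e^{2 x}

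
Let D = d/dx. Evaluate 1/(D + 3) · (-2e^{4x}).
- \frac{2 e^{4 x}}{7}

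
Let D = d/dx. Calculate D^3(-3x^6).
- 360 x^{3}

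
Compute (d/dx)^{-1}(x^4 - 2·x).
\frac{x^{5}}{5} - x^{2}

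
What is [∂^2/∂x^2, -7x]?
-14\frac{d}{dx}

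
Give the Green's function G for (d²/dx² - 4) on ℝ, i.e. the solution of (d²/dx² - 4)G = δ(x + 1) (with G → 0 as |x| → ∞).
-\frac{e^{-2|x + 1|}}{4}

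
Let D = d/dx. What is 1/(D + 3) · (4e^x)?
e^{x}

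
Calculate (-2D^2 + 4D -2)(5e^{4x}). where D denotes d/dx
- 90 e^{4 x}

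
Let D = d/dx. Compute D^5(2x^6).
1440 x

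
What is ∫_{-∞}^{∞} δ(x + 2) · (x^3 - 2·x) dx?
-4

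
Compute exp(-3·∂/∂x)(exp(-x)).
e^{3 - x}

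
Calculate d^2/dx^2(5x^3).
30 x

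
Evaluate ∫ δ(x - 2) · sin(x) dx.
\sin{\left(2 \right)}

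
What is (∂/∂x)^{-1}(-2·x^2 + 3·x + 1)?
- \frac{2 x^{3}}{3} + \frac{3 x^{2}}{2} + x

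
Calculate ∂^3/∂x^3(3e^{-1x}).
- 3 e^{- x}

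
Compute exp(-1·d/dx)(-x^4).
- x^{4} + 4 x^{3} - 6 x^{2} + 4 x - 1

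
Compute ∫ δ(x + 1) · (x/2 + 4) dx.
\frac{7}{2}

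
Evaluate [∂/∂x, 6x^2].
12 x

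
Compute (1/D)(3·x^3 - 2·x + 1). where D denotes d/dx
\frac{3 x^{4}}{4} - x^{2} + x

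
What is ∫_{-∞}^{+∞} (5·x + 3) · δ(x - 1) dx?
8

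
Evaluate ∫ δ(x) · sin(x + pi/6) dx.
\frac{1}{2}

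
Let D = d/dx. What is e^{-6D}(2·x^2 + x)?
2 x^{2} - 23 x + 66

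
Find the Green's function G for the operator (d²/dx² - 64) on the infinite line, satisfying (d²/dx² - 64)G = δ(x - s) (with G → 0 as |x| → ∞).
-\frac{e^{-8|x-s|}}{16}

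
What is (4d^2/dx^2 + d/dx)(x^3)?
3 x \left(x + 8\right)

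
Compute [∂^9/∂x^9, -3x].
-27\frac{d^{8}}{dx^{8}}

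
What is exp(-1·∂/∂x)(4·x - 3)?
4 x - 7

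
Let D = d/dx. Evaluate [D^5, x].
5D^{4}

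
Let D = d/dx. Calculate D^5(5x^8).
33600 x^{3}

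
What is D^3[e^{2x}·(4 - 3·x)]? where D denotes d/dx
\left(- 24 x - 4\right) e^{2 x}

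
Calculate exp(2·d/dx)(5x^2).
5 x^{2} + 20 x + 20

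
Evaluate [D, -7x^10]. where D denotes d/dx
- 70 x^{9}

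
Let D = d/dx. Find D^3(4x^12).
5280 x^{9}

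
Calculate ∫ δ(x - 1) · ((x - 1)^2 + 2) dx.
2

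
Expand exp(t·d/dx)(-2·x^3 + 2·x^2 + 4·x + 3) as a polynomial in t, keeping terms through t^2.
t^{2} \left(2 - 6 x\right) + 2 t \left(- 3 x^{2} + 2 x + 2\right) - 2 x^{3} + 2 x^{2} + 4 x + 3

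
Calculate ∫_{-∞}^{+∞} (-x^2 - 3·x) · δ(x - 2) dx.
-10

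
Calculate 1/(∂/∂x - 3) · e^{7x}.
\frac{e^{7 x}}{4}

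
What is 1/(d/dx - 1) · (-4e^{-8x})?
\frac{4 e^{- 8 x}}{9}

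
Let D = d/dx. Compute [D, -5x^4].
- 20 x^{3}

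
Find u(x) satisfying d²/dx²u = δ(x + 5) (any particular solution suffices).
\frac{|x + 5|}{2}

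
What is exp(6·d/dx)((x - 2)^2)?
x^{2} + 8 x + 16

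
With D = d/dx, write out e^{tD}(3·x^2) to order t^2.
3 t^{2} + 6 t x + 3 x^{2}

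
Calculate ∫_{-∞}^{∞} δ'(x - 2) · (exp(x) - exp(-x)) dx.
- 2 \cosh{\left(2 \right)}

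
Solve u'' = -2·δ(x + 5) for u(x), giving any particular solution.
-|x + 5|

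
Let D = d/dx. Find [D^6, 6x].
36D^{5}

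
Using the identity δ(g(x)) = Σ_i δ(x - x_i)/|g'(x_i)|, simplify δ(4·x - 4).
\frac{\delta(x - 1)}{4}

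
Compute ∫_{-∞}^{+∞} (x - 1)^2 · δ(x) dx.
1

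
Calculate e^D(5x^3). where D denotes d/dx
5 x^{3} + 15 x^{2} + 15 x + 5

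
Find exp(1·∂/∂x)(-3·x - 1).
- 3 x - 4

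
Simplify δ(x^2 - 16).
\frac{\delta(x + 4) + \delta(x - 4)}{8}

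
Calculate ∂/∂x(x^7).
7 x^{6}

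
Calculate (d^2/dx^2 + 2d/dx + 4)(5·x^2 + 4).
20 x^{2} + 20 x + 26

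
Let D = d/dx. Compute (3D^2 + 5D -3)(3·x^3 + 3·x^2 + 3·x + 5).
- 9 x^{3} + 36 x^{2} + 75 x + 18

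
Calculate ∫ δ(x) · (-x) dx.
0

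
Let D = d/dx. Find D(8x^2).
16 x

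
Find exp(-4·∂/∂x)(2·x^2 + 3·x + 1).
2 x^{2} - 13 x + 21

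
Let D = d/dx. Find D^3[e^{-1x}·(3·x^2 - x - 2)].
\left(- 3 x^{2} + 19 x - 19\right) e^{- x}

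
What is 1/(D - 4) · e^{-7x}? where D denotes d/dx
- \frac{e^{- 7 x}}{11}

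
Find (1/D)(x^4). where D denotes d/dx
\frac{x^{5}}{5}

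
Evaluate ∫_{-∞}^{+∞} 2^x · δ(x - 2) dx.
4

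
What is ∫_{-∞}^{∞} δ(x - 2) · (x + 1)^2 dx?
9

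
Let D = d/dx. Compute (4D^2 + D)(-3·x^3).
9 x \left(- x - 8\right)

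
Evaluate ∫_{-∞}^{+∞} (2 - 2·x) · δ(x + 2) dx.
6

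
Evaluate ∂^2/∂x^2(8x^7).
336 x^{5}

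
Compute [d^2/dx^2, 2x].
4\frac{d}{dx}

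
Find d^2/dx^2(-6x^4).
- 72 x^{2}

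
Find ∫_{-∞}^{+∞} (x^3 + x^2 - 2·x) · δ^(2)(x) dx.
2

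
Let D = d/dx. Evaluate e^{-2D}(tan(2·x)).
\tan{\left(2 x - 4 \right)}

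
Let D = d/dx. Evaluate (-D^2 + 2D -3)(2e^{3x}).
- 12 e^{3 x}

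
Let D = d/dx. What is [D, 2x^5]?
10 x^{4}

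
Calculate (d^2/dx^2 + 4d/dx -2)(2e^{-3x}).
- 10 e^{- 3 x}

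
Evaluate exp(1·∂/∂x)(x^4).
x^{4} + 4 x^{3} + 6 x^{2} + 4 x + 1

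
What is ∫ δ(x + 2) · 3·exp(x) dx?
\frac{3}{e^{2}}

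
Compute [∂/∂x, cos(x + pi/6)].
- \sin{\left(x + \frac{\pi}{6} \right)}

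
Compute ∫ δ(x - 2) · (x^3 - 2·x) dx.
4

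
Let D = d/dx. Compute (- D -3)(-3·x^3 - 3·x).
9 x^{3} + 9 x^{2} + 9 x + 3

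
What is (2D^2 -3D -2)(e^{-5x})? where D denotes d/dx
63 e^{- 5 x}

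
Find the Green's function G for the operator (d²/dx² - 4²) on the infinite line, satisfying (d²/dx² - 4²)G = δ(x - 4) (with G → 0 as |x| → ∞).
-\frac{e^{-4|x - 4|}}{8}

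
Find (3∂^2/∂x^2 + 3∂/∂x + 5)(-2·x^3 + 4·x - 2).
- 10 x^{3} - 18 x^{2} - 16 x + 2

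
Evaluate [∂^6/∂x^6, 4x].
24\frac{d^{5}}{dx^{5}}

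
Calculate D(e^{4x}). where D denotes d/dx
4 e^{4 x}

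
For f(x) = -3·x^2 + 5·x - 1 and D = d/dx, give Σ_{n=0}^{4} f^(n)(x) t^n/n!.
- 3 t^{2} - t \left(6 x - 5\right) - 3 x^{2} + 5 x - 1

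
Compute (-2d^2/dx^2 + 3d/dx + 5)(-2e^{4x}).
30 e^{4 x}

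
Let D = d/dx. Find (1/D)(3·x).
\frac{3 x^{2}}{2}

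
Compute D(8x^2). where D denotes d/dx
16 x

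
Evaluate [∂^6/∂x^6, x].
6\frac{d^{5}}{dx^{5}}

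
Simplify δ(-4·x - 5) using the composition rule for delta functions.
\frac{\delta(x + 5/4)}{4}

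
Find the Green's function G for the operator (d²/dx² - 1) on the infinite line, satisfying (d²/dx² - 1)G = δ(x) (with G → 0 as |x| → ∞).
-\frac{e^{-|x|}}{2}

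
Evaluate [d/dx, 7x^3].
21 x^{2}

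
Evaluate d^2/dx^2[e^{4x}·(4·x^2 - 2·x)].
\left(64 x^{2} + 32 x - 8\right) e^{4 x}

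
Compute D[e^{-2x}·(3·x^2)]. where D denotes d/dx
6 x \left(1 - x\right) e^{- 2 x}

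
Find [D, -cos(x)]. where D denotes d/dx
\sin{\left(x \right)}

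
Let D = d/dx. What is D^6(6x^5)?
0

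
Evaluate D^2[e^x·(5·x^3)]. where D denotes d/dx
5 x \left(x^{2} + 6 x + 6\right) e^{x}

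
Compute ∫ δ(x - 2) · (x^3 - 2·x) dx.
4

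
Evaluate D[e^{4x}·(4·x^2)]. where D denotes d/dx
8 x \left(2 x + 1\right) e^{4 x}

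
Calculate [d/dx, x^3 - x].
3 x^{2} - 1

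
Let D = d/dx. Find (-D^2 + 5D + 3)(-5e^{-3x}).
105 e^{- 3 x}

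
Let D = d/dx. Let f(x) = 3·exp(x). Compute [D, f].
3 e^{x}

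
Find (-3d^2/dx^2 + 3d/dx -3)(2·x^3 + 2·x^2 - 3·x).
- 6 x^{3} + 12 x^{2} - 15 x - 21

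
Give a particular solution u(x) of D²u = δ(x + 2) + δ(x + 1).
\frac{|x + 2|}{2} + \frac{|x + 1|}{2}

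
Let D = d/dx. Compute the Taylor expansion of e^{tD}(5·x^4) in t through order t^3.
5 x \left(4 t^{3} + 6 t^{2} x + 4 t x^{2} + x^{3}\right)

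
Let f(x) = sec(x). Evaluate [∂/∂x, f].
\tan{\left(x \right)} \sec{\left(x \right)}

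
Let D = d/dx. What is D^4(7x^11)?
55440 x^{7}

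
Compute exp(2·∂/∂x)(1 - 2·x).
- 2 x - 3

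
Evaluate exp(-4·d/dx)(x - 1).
x - 5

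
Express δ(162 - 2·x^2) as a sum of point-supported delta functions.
\frac{\delta(x - 9) + \delta(x + 9)}{36}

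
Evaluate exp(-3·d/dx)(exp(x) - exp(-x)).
- e^{3 - x} + e^{x - 3}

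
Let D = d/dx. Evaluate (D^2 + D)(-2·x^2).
- 4 x - 4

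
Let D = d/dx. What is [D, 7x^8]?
56 x^{7}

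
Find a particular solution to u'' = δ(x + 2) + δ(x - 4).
\frac{|x + 2|}{2} + \frac{|x - 4|}{2}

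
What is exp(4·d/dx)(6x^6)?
6 x^{6} + 144 x^{5} + 1440 x^{4} + 7680 x^{3} + 23040 x^{2} + 36864 x + 24576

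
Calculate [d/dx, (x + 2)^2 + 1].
2 x + 4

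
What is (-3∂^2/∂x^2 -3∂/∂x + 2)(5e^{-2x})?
- 20 e^{- 2 x}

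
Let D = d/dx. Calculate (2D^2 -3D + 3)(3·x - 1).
9 x - 12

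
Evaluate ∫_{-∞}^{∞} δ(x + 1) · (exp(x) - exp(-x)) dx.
- 2 \sinh{\left(1 \right)}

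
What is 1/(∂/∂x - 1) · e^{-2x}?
- \frac{e^{- 2 x}}{3}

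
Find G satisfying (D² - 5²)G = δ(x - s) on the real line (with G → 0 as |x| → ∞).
-\frac{e^{-5|x-s|}}{10}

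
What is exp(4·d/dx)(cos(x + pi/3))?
\cos{\left(x + \frac{\pi}{3} + 4 \right)}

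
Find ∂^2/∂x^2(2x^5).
40 x^{3}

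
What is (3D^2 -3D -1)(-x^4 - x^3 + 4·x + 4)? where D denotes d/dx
x^{4} + 13 x^{3} - 27 x^{2} - 22 x - 16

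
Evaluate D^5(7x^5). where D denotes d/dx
840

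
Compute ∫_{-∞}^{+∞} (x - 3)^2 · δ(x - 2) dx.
1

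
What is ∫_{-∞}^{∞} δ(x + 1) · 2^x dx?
\frac{1}{2}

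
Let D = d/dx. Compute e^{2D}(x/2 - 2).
\frac{x}{2} - 1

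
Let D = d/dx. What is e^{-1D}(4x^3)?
4 x^{3} - 12 x^{2} + 12 x - 4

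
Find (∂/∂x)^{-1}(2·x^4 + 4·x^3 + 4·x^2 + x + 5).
\frac{2 x^{5}}{5} + x^{4} + \frac{4 x^{3}}{3} + \frac{x^{2}}{2} + 5 x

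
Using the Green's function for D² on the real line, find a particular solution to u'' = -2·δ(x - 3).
-|x - 3|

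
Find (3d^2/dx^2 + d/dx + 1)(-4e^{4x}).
- 212 e^{4 x}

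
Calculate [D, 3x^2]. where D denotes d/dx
6 x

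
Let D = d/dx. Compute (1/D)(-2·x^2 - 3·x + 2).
- \frac{2 x^{3}}{3} - \frac{3 x^{2}}{2} + 2 x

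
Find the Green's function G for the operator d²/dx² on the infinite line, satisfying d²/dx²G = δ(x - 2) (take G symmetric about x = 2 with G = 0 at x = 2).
\frac{|x - 2|}{2}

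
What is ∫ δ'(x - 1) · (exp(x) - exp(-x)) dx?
- 2 \cosh{\left(1 \right)}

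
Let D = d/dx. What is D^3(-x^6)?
- 120 x^{3}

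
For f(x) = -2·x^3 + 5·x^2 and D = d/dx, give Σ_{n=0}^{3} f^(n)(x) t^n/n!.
- 2 t^{3} - t^{2} \left(6 x - 5\right) - 2 t x \left(3 x - 5\right) - 2 x^{3} + 5 x^{2}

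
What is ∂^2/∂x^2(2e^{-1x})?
2 e^{- x}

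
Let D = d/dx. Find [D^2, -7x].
-14D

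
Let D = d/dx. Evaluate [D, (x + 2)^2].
2 x + 4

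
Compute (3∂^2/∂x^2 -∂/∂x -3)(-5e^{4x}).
- 205 e^{4 x}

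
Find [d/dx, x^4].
4 x^{3}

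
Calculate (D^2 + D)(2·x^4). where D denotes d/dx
8 x^{2} \left(x + 3\right)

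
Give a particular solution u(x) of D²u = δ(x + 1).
\frac{|x + 1|}{2}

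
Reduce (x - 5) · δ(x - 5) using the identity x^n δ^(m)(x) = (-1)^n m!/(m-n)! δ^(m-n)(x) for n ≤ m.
0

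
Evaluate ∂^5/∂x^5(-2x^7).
- 5040 x^{2}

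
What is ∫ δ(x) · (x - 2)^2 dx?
4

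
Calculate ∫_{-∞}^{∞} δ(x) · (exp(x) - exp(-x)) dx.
0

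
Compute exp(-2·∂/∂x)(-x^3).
- x^{3} + 6 x^{2} - 12 x + 8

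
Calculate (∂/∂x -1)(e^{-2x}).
- 3 e^{- 2 x}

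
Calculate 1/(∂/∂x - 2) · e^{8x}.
\frac{e^{8 x}}{6}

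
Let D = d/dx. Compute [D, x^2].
2 x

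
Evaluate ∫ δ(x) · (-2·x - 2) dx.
-2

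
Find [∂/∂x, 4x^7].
28 x^{6}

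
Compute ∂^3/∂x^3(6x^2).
0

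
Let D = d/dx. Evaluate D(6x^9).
54 x^{8}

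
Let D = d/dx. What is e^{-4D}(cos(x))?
\cos{\left(x - 4 \right)}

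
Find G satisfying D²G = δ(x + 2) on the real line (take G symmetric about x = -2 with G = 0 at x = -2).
\frac{|x + 2|}{2}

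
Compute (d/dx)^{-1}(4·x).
2 x^{2}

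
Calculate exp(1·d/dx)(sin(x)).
\sin{\left(x + 1 \right)}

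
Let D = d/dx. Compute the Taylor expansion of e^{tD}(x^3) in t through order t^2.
x \left(3 t^{2} + 3 t x + x^{2}\right)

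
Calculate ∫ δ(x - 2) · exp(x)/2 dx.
\frac{e^{2}}{2}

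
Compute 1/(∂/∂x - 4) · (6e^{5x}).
6 e^{5 x}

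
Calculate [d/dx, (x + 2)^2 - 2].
2 x + 4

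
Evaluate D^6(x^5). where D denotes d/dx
0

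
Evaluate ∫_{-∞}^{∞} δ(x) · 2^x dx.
1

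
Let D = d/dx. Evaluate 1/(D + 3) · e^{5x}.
\frac{e^{5 x}}{8}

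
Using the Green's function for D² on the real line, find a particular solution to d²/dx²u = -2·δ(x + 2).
-|x + 2|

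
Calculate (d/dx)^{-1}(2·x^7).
\frac{x^{8}}{4}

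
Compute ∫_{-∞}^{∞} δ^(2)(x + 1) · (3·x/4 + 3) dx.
0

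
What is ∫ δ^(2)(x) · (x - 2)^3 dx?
-12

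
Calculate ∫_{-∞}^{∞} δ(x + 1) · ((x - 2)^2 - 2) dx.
7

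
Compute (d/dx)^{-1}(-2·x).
- x^{2}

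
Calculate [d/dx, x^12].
12 x^{11}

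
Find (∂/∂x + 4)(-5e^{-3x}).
- 5 e^{- 3 x}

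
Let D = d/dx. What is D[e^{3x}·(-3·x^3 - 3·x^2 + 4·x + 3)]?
\left(- 9 x^{3} - 18 x^{2} + 6 x + 13\right) e^{3 x}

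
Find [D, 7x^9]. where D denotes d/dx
63 x^{8}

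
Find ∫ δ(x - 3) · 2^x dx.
8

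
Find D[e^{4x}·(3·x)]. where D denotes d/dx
\left(12 x + 3\right) e^{4 x}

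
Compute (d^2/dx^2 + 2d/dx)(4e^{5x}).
140 e^{5 x}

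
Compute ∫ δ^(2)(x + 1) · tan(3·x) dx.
- \frac{18 \tan{\left(3 \right)}}{\cos^{2}{\left(3 \right)}}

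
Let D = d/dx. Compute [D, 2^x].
2^{x} \log{\left(2 \right)}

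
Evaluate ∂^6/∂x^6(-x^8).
- 20160 x^{2}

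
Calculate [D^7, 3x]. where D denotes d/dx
21D^{6}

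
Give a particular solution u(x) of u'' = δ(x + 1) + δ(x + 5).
\frac{|x + 1|}{2} + \frac{|x + 5|}{2}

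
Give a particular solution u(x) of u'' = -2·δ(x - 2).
-|x - 2|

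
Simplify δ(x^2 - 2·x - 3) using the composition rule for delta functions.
\frac{\delta(x + 1) + \delta(x - 3)}{4}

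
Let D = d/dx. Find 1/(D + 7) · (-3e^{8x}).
- \frac{e^{8 x}}{5}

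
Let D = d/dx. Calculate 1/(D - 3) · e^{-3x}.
- \frac{e^{- 3 x}}{6}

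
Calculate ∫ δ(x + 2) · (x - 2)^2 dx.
16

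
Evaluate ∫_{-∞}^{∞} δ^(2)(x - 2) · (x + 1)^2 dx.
2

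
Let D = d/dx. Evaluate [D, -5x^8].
- 40 x^{7}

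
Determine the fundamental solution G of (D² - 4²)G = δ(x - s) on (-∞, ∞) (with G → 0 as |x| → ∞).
-\frac{e^{-4|x-s|}}{8}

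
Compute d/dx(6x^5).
30 x^{4}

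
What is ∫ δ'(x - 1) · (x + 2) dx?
-1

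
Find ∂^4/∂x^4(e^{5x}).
625 e^{5 x}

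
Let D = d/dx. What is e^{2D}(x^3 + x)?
x^{3} + 6 x^{2} + 13 x + 10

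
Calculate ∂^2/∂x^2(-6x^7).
- 252 x^{5}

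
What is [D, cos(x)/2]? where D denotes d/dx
- \frac{\sin{\left(x \right)}}{2}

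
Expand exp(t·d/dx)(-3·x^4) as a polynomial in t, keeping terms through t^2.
3 x^{2} \left(- 6 t^{2} - 4 t x - x^{2}\right)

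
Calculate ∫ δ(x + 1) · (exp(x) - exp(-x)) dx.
- 2 \sinh{\left(1 \right)}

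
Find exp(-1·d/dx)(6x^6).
6 x^{6} - 36 x^{5} + 90 x^{4} - 120 x^{3} + 90 x^{2} - 36 x + 6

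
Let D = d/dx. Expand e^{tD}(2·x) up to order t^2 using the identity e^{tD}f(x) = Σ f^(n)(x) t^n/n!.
2 t + 2 x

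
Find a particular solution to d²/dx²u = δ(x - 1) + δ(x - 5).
\frac{|x - 1|}{2} + \frac{|x - 5|}{2}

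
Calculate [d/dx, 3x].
3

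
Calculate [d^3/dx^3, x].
3\frac{d^{2}}{dx^{2}}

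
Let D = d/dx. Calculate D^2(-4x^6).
- 120 x^{4}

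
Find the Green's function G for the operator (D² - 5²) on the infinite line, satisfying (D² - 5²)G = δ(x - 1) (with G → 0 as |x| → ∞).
-\frac{e^{-5|x - 1|}}{10}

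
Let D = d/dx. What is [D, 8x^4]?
32 x^{3}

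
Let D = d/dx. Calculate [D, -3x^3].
- 9 x^{2}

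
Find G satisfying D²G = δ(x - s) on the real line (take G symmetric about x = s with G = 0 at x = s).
\frac{|x - s|}{2}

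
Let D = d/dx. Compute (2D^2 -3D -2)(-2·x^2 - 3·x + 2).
4 x^{2} + 18 x - 3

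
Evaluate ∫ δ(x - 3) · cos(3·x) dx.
\cos{\left(9 \right)}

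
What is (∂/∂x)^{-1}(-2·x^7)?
- \frac{x^{8}}{4}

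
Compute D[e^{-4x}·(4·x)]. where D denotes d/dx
4 \left(1 - 4 x\right) e^{- 4 x}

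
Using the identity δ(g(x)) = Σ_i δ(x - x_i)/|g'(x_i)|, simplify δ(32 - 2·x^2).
\frac{\delta(x - 4) + \delta(x + 4)}{16}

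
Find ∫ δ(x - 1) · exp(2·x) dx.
e^{2}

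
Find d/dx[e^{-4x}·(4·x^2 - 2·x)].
2 \left(- 8 x^{2} + 8 x - 1\right) e^{- 4 x}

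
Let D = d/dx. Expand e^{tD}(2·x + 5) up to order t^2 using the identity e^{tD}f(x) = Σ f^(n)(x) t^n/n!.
2 t + 2 x + 5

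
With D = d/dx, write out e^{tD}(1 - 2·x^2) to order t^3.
- 2 t^{2} - 4 t x - 2 x^{2} + 1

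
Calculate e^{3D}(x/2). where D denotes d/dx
\frac{x}{2} + \frac{3}{2}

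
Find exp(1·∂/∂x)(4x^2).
4 x^{2} + 8 x + 4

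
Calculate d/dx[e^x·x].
\left(x + 1\right) e^{x}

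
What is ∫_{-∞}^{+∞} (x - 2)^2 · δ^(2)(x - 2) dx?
2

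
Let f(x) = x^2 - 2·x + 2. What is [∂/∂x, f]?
2 x - 2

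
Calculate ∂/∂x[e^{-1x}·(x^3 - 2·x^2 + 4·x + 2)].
\left(- x^{3} + 5 x^{2} - 8 x + 2\right) e^{- x}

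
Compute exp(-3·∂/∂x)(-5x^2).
- 5 x^{2} + 30 x - 45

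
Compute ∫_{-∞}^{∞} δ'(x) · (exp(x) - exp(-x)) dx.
-2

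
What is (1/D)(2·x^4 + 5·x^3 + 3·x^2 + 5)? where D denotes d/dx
\frac{2 x^{5}}{5} + \frac{5 x^{4}}{4} + x^{3} + 5 x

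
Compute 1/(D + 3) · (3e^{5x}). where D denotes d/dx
\frac{3 e^{5 x}}{8}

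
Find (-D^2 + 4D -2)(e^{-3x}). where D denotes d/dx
- 23 e^{- 3 x}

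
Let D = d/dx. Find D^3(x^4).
24 x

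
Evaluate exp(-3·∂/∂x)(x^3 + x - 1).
x^{3} - 9 x^{2} + 28 x - 31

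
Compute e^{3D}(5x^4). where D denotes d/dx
5 x^{4} + 60 x^{3} + 270 x^{2} + 540 x + 405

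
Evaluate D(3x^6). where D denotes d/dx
18 x^{5}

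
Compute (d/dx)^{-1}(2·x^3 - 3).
\frac{x^{4}}{2} - 3 x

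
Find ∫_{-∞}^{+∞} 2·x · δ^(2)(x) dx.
0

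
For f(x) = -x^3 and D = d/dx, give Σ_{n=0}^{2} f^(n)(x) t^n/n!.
x \left(- 3 t^{2} - 3 t x - x^{2}\right)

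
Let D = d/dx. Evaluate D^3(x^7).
210 x^{4}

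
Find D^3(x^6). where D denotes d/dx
120 x^{3}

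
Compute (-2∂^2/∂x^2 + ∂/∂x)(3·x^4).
12 x^{2} \left(x - 6\right)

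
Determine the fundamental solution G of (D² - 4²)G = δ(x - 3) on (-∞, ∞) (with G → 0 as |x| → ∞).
-\frac{e^{-4|x - 3|}}{8}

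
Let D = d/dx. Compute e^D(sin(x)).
\sin{\left(x + 1 \right)}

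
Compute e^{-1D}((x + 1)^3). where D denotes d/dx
x^{3}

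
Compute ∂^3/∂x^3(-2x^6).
- 240 x^{3}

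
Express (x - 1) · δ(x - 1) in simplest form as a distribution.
0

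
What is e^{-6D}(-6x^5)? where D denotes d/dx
- 6 x^{5} + 180 x^{4} - 2160 x^{3} + 12960 x^{2} - 38880 x + 46656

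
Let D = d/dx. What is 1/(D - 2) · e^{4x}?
\frac{e^{4 x}}{2}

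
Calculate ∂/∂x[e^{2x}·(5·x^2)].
10 x \left(x + 1\right) e^{2 x}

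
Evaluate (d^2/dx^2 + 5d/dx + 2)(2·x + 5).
4 x + 20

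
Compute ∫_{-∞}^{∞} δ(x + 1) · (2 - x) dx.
3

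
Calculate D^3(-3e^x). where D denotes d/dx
- 3 e^{x}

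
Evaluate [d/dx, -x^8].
- 8 x^{7}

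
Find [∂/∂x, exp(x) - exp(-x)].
2 \cosh{\left(x \right)}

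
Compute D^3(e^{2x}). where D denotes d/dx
8 e^{2 x}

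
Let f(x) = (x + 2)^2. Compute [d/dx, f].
2 x + 4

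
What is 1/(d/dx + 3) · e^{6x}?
\frac{e^{6 x}}{9}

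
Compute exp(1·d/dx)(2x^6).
2 x^{6} + 12 x^{5} + 30 x^{4} + 40 x^{3} + 30 x^{2} + 12 x + 2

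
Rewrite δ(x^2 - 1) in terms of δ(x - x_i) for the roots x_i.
\frac{\delta(x - 1) + \delta(x + 1)}{2}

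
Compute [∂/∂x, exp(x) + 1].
e^{x}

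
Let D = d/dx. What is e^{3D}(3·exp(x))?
3 e^{x + 3}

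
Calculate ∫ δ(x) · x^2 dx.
0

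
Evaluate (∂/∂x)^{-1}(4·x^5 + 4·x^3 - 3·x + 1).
\frac{2 x^{6}}{3} + x^{4} - \frac{3 x^{2}}{2} + x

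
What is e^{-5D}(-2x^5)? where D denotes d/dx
- 2 x^{5} + 50 x^{4} - 500 x^{3} + 2500 x^{2} - 6250 x + 6250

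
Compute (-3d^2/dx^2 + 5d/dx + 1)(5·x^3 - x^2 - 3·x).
5 x^{3} + 74 x^{2} - 103 x - 9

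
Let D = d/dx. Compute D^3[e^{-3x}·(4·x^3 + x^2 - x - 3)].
3 \left(- 36 x^{3} + 99 x^{2} - 45 x + 20\right) e^{- 3 x}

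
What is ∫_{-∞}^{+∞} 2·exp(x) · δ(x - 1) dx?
2 e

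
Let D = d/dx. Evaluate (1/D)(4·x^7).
\frac{x^{8}}{2}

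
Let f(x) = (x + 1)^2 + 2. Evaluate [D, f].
2 x + 2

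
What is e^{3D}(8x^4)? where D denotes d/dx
8 x^{4} + 96 x^{3} + 432 x^{2} + 864 x + 648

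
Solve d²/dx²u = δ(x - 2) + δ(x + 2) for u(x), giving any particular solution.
\frac{|x - 2|}{2} + \frac{|x + 2|}{2}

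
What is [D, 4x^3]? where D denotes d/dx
12 x^{2}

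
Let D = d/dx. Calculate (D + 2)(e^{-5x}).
- 3 e^{- 5 x}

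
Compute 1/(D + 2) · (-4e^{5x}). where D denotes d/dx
- \frac{4 e^{5 x}}{7}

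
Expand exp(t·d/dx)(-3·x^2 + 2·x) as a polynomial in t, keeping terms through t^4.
- 3 t^{2} - 2 t \left(3 x - 1\right) - 3 x^{2} + 2 x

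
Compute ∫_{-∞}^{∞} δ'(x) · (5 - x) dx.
1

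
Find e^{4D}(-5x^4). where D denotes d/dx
- 5 x^{4} - 80 x^{3} - 480 x^{2} - 1280 x - 1280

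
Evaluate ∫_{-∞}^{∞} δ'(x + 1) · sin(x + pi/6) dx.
- \sin{\left(1 + \frac{\pi}{3} \right)}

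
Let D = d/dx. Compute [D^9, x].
9D^{8}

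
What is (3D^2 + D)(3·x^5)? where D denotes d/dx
15 x^{3} \left(x + 12\right)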